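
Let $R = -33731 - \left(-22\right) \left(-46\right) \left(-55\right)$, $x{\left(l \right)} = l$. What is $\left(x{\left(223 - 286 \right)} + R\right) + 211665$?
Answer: $233531$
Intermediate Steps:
$R = 21929$ ($R = -33731 - 1012 \left(-55\right) = -33731 - -55660 = -33731 + 55660 = 21929$)
$\left(x{\left(223 - 286 \right)} + R\right) + 211665 = \left(\left(223 - 286\right) + 21929\right) + 211665 = \left(-63 + 21929\right) + 211665 = 21866 + 211665 = 233531$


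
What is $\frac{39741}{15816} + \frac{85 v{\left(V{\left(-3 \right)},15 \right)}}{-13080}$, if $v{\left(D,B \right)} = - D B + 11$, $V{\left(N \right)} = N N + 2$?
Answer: $\frac{6057031}{1723944} \approx 3.5135$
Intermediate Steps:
$V{\left(N \right)} = 2 + N^{2}$ ($V{\left(N \right)} = N^{2} + 2 = 2 + N^{2}$)
$v{\left(D,B \right)} = 11 - B D$ ($v{\left(D,B \right)} = - B D + 11 = 11 - B D$)
$\frac{39741}{15816} + \frac{85 v{\left(V{\left(-3 \right)},15 \right)}}{-13080} = \frac{39741}{15816} + \frac{85 \left(11 - 15 \left(2 + \left(-3\right)^{2}\right)\right)}{-13080} = 39741 \cdot \frac{1}{15816} + 85 \left(11 - 15 \left(2 + 9\right)\right) \left(- \frac{1}{13080}\right) = \frac{13247}{5272} + 85 \left(11 - 15 \cdot 11\right) \left(- \frac{1}{13080}\right) = \frac{13247}{5272} + 85 \left(11 - 165\right) \left(- \frac{1}{13080}\right) = \frac{13247}{5272} + 85 \left(-154\right) \left(- \frac{1}{13080}\right) = \frac{13247}{5272} - - \frac{1309}{1308} = \frac{13247}{5272} + \frac{1309}{1308} = \frac{6057031}{1723944}$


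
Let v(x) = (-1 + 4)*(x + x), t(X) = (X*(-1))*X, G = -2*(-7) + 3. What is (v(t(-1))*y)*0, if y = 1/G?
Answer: 0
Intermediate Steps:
G = 17 (G = 14 + 3 = 17)
y = 1/17 ≈ 0.058824
t(X) = -X**2 (t(X) = (-X)*X = -X**2)
v(x) = 6*x (v(x) = 3*(2*x) = 6*x)
(v(t(-1))*y)*0 = ((6*(-1*(-1)**2))*(1/17))*0 = ((6*(-1*1))*(1/17))*0 = ((6*(-1))*(1/17))*0 = -6*1/17*0 = -6/17*0 = 0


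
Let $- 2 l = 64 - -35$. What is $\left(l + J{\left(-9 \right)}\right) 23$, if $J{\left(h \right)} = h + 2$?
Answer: $- \frac{2599}{2} \approx -1299.5$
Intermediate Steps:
$l = - \frac{99}{2}$ ($l = - \frac{64 - -35}{2} = - \frac{64 + 35}{2} = \left(- \frac{1}{2}\right) 99 = - \frac{99}{2} \approx -49.5$)
$J{\left(h \right)} = 2 + h$
$\left(l + J{\left(-9 \right)}\right) 23 = \left(- \frac{99}{2} + \left(2 - 9\right)\right) 23 = \left(- \frac{99}{2} - 7\right) 23 = \left(- \frac{113}{2}\right) 23 = - \frac{2599}{2}$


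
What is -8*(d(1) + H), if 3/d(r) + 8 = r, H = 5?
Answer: -256/7 ≈ -36.571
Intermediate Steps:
d(r) = 3/(-8 + r)
-8*(d(1) + H) = -8*(3/(-8 + 1) + 5) = -8*(3/(-7) + 5) = -8*(3*(-⅐) + 5) = -8*(-3/7 + 5) = -8*32/7 = -256/7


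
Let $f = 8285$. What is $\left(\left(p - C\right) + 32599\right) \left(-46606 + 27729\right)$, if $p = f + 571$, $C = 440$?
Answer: $-774240155$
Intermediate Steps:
$p = 8856$ ($p = 8285 + 571 = 8856$)
$\left(\left(p - C\right) + 32599\right) \left(-46606 + 27729\right) = \left(\left(8856 - 440\right) + 32599\right) \left(-46606 + 27729\right) = \left(\left(8856 - 440\right) + 32599\right) \left(-18877\right) = \left(8416 + 32599\right) \left(-18877\right) = 41015 \left(-18877\right) = -774240155$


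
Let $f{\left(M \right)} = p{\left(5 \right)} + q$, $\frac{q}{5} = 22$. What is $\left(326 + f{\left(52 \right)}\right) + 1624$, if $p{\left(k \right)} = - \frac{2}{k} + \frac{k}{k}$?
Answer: $\frac{10303}{5} \approx 2060.6$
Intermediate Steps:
$q = 110$ ($q = 5 \cdot 22 = 110$)
$p{\left(k \right)} = 1 - \frac{2}{k}$ ($p{\left(k \right)} = - \frac{2}{k} + 1 = 1 - \frac{2}{k}$)
$f{\left(M \right)} = \frac{553}{5}$ ($f{\left(M \right)} = \frac{-2 + 5}{5} + 110 = \frac{1}{5} \cdot 3 + 110 = \frac{3}{5} + 110 = \frac{553}{5}$)
$\left(326 + f{\left(52 \right)}\right) + 1624 = \left(326 + \frac{553}{5}\right) + 1624 = \frac{2183}{5} + 1624 = \frac{10303}{5}$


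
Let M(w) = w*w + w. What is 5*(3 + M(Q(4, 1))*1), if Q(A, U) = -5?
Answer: 115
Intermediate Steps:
M(w) = w + w² (M(w) = w² + w = w + w²)
5*(3 + M(Q(4, 1))*1) = 5*(3 - 5*(1 - 5)*1) = 5*(3 - 5*(-4)*1) = 5*(3 + 20*1) = 5*(3 + 20) = 5*23 = 115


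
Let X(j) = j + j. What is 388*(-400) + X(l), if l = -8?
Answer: -155216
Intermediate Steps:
X(j) = 2*j
388*(-400) + X(l) = 388*(-400) + 2*(-8) = -155200 - 16 = -155216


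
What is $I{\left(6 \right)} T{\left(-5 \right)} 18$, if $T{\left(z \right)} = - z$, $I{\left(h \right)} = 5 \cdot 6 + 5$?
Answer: $3150$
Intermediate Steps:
$I{\left(h \right)} = 35$ ($I{\left(h \right)} = 30 + 5 = 35$)
$I{\left(6 \right)} T{\left(-5 \right)} 18 = 35 \left(\left(-1\right) \left(-5\right)\right) 18 = 35 \cdot 5 \cdot 18 = 175 \cdot 18 = 3150$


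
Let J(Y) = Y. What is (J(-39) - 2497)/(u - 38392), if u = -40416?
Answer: 317/9851 ≈ 0.032179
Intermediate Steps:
(J(-39) - 2497)/(u - 38392) = (-39 - 2497)/(-40416 - 38392) = -2536/(-78808) = -2536*(-1/78808) = 317/9851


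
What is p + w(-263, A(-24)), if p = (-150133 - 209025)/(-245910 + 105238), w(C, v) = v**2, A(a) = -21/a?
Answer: 116715/35168 ≈ 3.3188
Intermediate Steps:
p = 179579/70336 (p = -359158/(-140672) = -359158*(-1/140672) = 179579/70336 ≈ 2.5532)
p + w(-263, A(-24)) = 179579/70336 + (-21/(-24))**2 = 179579/70336 + (-21*(-1/24))**2 = 179579/70336 + (7/8)**2 = 179579/70336 + 49/64 = 116715/35168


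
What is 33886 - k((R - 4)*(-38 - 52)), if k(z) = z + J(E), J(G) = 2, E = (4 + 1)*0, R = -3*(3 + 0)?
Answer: 32714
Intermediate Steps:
R = -9 (R = -3*3 = -9)
E = 0 (E = 5*0 = 0)
k(z) = 2 + z (k(z) = z + 2 = 2 + z)
33886 - k((R - 4)*(-38 - 52)) = 33886 - (2 + (-9 - 4)*(-38 - 52)) = 33886 - (2 - 13*(-90)) = 33886 - (2 + 1170) = 33886 - 1*1172 = 33886 - 1172 = 32714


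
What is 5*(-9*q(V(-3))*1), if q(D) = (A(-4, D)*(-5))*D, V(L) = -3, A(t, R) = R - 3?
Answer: 4050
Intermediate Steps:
A(t, R) = -3 + R
q(D) = D*(15 - 5*D) (q(D) = ((-3 + D)*(-5))*D = (15 - 5*D)*D = D*(15 - 5*D))
5*(-9*q(V(-3))*1) = 5*(-45*(-3)*(3 - 1*(-3))*1) = 5*(-45*(-3)*(3 + 3)*1) = 5*(-45*(-3)*6*1) = 5*(-9*(-90)*1) = 5*(810*1) = 5*810 = 4050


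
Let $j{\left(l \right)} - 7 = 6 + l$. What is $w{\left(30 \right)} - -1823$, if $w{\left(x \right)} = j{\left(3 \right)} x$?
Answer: $2303$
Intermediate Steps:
$j{\left(l \right)} = 13 + l$ ($j{\left(l \right)} = 7 + \left(6 + l\right) = 13 + l$)
$w{\left(x \right)} = 16 x$ ($w{\left(x \right)} = \left(13 + 3\right) x = 16 x$)
$w{\left(30 \right)} - -1823 = 16 \cdot 30 - -1823 = 480 + 1823 = 2303$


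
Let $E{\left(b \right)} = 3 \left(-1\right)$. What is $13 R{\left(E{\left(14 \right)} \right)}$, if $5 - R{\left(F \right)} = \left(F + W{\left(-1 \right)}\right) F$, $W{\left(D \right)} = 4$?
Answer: $104$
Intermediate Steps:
$E{\left(b \right)} = -3$
$R{\left(F \right)} = 5 - F \left(4 + F\right)$ ($R{\left(F \right)} = 5 - \left(F + 4\right) F = 5 - \left(4 + F\right) F = 5 - F \left(4 + F\right)$)
$13 R{\left(E{\left(14 \right)} \right)} = 13 \left(5 - \left(-3\right)^{2} - -12\right) = 13 \left(5 - 9 + 12\right) = 13 \cdot 8 = 104$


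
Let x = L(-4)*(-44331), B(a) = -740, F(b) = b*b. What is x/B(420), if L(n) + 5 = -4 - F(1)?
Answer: -44331/74 ≈ -599.07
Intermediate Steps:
F(b) = b²
L(n) = -10 (L(n) = -5 + (-4 - 1*1²) = -5 + (-4 - 1*1) = -5 + (-4 - 1) = -5 - 5 = -10)
x = 443310 (x = -10*(-44331) = 443310)
x/B(420) = 443310/(-740) = 443310*(-1/740) = -44331/74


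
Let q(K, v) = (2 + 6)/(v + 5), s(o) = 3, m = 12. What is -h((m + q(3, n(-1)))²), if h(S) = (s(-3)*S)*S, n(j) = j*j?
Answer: -2560000/27 ≈ -94815.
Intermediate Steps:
n(j) = j²
q(K, v) = 8/(5 + v)
h(S) = 3*S² (h(S) = (3*S)*S = 3*S²)
-h((m + q(3, n(-1)))²) = -3*((12 + 8/(5 + (-1)²))²)² = -3*((12 + 8/(5 + 1))²)² = -3*((12 + 8/6)²)² = -3*((12 + 8*(⅙))²)² = -3*((12 + 4/3)²)² = -3*((40/3)²)² = -3*(1600/9)² = -3*2560000/81 = -1*2560000/27 = -2560000/27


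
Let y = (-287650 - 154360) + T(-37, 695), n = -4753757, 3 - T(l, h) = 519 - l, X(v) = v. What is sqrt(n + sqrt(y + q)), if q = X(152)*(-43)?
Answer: sqrt(-4753757 + I*sqrt(449099)) ≈ 0.15 + 2180.3*I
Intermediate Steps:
T(l, h) = -516 + l (T(l, h) = 3 - (519 - l) = 3 + (-519 + l) = -516 + l)
q = -6536 (q = 152*(-43) = -6536)
y = -442563 (y = (-287650 - 154360) + (-516 - 37) = -442010 - 553 = -442563)
sqrt(n + sqrt(y + q)) = sqrt(-4753757 + sqrt(-442563 - 6536)) = sqrt(-4753757 + sqrt(-449099)) = sqrt(-4753757 + I*sqrt(449099))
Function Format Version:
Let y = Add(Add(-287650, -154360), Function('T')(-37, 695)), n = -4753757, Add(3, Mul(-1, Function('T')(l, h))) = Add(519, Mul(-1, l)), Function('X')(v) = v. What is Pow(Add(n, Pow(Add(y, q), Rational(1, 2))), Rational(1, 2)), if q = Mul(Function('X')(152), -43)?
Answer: Pow(Add(-4753757, Mul(I, Pow(449099, Rational(1, 2)))), Rational(1, 2)) ≈ Add(0.15, Mul(2180.3, I))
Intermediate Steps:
Function('T')(l, h) = Add(-516, l) (Function('T')(l, h) = Add(3, Mul(-1, Add(519, Mul(-1, l)))) = Add(3, Add(-519, l)) = Add(-516, l))
q = -6536 (q = Mul(152, -43) = -6536)
y = -442563 (y = Add(Add(-287650, -154360), Add(-516, -37)) = Add(-442010, -553) = -442563)
Pow(Add(n, Pow(Add(y, q), Rational(1, 2))), Rational(1, 2)) = Pow(Add(-4753757, Pow(Add(-442563, -6536), Rational(1, 2))), Rational(1, 2)) = Pow(Add(-4753757, Pow(-449099, Rational(1, 2))), Rational(1, 2)) = Pow(Add(-4753757, Mul(I, Pow(449099, Rational(1, 2)))), Rational(1, 2))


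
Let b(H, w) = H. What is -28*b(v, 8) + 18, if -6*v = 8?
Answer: 166/3 ≈ 55.333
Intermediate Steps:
v = -4/3 (v = -⅙*8 = -4/3 ≈ -1.3333)
-28*b(v, 8) + 18 = -28*(-4/3) + 18 = 112/3 + 18 = 166/3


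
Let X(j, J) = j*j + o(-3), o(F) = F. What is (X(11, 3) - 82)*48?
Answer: 1728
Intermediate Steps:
X(j, J) = -3 + j² (X(j, J) = j*j - 3 = j² - 3 = -3 + j²)
(X(11, 3) - 82)*48 = ((-3 + 11²) - 82)*48 = ((-3 + 121) - 82)*48 = (118 - 82)*48 = 36*48 = 1728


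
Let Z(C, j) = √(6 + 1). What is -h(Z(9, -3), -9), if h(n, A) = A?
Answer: 9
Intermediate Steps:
Z(C, j) = √7
-h(Z(9, -3), -9) = -1*(-9) = 9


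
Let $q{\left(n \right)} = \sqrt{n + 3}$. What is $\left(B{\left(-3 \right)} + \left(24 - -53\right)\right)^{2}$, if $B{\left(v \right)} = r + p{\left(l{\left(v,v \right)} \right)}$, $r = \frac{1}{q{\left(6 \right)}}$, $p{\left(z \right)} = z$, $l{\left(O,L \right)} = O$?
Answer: $\frac{49729}{9} \approx 5525.4$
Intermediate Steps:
$q{\left(n \right)} = \sqrt{3 + n}$
$r = \frac{1}{3}$ ($r = \frac{1}{\sqrt{3 + 6}} = \frac{1}{\sqrt{9}} = \frac{1}{3} \approx 0.33333$)
$B{\left(v \right)} = \frac{1}{3} + v$
$\left(B{\left(-3 \right)} + \left(24 - -53\right)\right)^{2} = \left(\left(\frac{1}{3} - 3\right) + \left(24 - -53\right)\right)^{2} = \left(- \frac{8}{3} + \left(24 + 53\right)\right)^{2} = \left(- \frac{8}{3} + 77\right)^{2} = \left(\frac{223}{3}\right)^{2} = \frac{49729}{9}$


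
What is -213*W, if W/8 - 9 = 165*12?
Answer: -3389256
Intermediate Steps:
W = 15912 (W = 72 + 8*(165*12) = 72 + 8*1980 = 72 + 15840 = 15912)
-213*W = -213*15912 = -3389256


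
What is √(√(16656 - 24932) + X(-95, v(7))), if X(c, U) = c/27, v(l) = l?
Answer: √(-285 + 162*I*√2069)/9 ≈ 6.6152 + 6.876*I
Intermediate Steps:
X(c, U) = c/27 (X(c, U) = c*(1/27) = c/27)
√(√(16656 - 24932) + X(-95, v(7))) = √(√(16656 - 24932) + (1/27)*(-95)) = √(√(-8276) - 95/27) = √(2*I*√2069 - 95/27) = √(-95/27 + 2*I*√2069)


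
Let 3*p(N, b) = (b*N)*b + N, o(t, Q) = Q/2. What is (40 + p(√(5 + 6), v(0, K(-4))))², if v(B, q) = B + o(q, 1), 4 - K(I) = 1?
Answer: 230675/144 + 100*√11/3 ≈ 1712.5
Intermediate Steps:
o(t, Q) = Q/2 (o(t, Q) = Q*(½) = Q/2)
K(I) = 3 (K(I) = 4 - 1*1 = 4 - 1 = 3)
v(B, q) = ½ + B (v(B, q) = B + (½)*1 = B + ½ = ½ + B)
p(N, b) = N/3 + N*b²/3 (p(N, b) = ((b*N)*b + N)/3 = ((N*b)*b + N)/3 = (N*b² + N)/3 = (N + N*b²)/3 = N/3 + N*b²/3)
(40 + p(√(5 + 6), v(0, K(-4))))² = (40 + √(5 + 6)*(1 + (½ + 0)²)/3)² = (40 + √11*(1 + (½)²)/3)² = (40 + √11*(1 + ¼)/3)² = (40 + (⅓)*√11*(5/4))² = (40 + 5*√11/12)²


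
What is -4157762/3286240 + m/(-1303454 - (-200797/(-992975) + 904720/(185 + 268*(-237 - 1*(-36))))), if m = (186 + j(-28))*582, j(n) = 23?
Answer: -51698828592329583657727/38055136206741557873040 ≈ -1.3585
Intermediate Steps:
m = 121638 (m = (186 + 23)*582 = 209*582 = 121638)
-4157762/3286240 + m/(-1303454 - (-200797/(-992975) + 904720/(185 + 268*(-237 - 1*(-36))))) = -4157762/3286240 + 121638/(-1303454 - (-200797/(-992975) + 904720/(185 + 268*(-237 - 1*(-36))))) = -4157762*1/3286240 + 121638/(-1303454 - (-200797*(-1/992975) + 904720/(185 + 268*(-237 + 36)))) = -2078881/1643120 + 121638/(-1303454 - (200797/992975 + 904720/(185 + 268*(-201)))) = -2078881/1643120 + 121638/(-1303454 - (200797/992975 + 904720/(185 - 53868))) = -2078881/1643120 + 121638/(-1303454 - (200797/992975 + 904720/(-53683))) = -2078881/1643120 + 121638/(-1303454 - (200797/992975 + 904720*(-1/53683))) = -2078881/1643120 + 121638/(-1303454 - (200797/992975 - 904720/53683)) = -2078881/1643120 + 121638/(-1303454 - 1*(-887584956649/53305876925)) = -2078881/1643120 + 121638/(-1303454 + 887584956649/53305876925) = -2078881/1643120 + 121638/(-69480870916442301/53305876925) = -2078881/1643120 + 121638*(-53305876925/69480870916442301) = -2078881/1643120 - 2161340085801050/23160290305480767 = -51698828592329583657727/38055136206741557873040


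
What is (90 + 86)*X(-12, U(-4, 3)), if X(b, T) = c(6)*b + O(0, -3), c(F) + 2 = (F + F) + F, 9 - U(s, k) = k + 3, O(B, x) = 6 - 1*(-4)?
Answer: -32032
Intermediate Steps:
O(B, x) = 10 (O(B, x) = 6 + 4 = 10)
U(s, k) = 6 - k (U(s, k) = 9 - (k + 3) = 9 - (3 + k) = 9 + (-3 - k) = 6 - k)
c(F) = -2 + 3*F (c(F) = -2 + ((F + F) + F) = -2 + (2*F + F) = -2 + 3*F)
X(b, T) = 10 + 16*b (X(b, T) = (-2 + 3*6)*b + 10 = (-2 + 18)*b + 10 = 16*b + 10 = 10 + 16*b)
(90 + 86)*X(-12, U(-4, 3)) = (90 + 86)*(10 + 16*(-12)) = 176*(10 - 192) = 176*(-182) = -32032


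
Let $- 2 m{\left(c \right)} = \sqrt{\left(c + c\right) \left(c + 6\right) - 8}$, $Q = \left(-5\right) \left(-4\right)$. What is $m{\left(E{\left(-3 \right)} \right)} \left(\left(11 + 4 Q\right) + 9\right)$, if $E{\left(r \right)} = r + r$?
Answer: $- 100 i \sqrt{2} \approx - 141.42 i$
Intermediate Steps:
$E{\left(r \right)} = 2 r$
$Q = 20$
$m{\left(c \right)} = - \frac{\sqrt{-8 + 2 c \left(6 + c\right)}}{2}$ ($m{\left(c \right)} = - \frac{\sqrt{\left(c + c\right) \left(c + 6\right) - 8}}{2} = - \frac{\sqrt{2 c \left(6 + c\right) - 8}}{2} = - \frac{\sqrt{-8 + 2 c \left(6 + c\right)}}{2}$)
$m{\left(E{\left(-3 \right)} \right)} \left(\left(11 + 4 Q\right) + 9\right) = - \frac{\sqrt{-8 + 2 \left(2 \left(-3\right)\right)^{2} + 12 \cdot 2 \left(-3\right)}}{2} \left(\left(11 + 4 \cdot 20\right) + 9\right) = - \frac{\sqrt{-8 + 2 \left(-6\right)^{2} + 12 \left(-6\right)}}{2} \left(\left(11 + 80\right) + 9\right) = - \frac{\sqrt{-8 + 2 \cdot 36 - 72}}{2} \left(91 + 9\right) = - \frac{\sqrt{-8 + 72 - 72}}{2} \cdot 100 = - \frac{\sqrt{-8}}{2} \cdot 100 = - \frac{2 i \sqrt{2}}{2} \cdot 100 = - i \sqrt{2} \cdot 100 = - 100 i \sqrt{2}$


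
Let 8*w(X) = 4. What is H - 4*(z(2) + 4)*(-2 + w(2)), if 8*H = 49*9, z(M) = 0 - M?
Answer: 537/8 ≈ 67.125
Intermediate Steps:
z(M) = -M
H = 441/8 (H = (49*9)/8 = (⅛)*441 = 441/8 ≈ 55.125)
w(X) = ½ (w(X) = (⅛)*4 = ½)
H - 4*(z(2) + 4)*(-2 + w(2)) = 441/8 - 4*(-1*2 + 4)*(-2 + ½) = 441/8 - 4*(-2 + 4)*(-3)/2 = 441/8 - 4*2*(-3)/2 = 441/8 - 8*(-3)/2 = 441/8 - 1*(-12) = 441/8 + 12 = 537/8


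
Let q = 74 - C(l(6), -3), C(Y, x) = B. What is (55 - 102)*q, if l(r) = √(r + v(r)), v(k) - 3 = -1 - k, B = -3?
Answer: -3619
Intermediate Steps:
v(k) = 2 - k (v(k) = 3 + (-1 - k) = 2 - k)
l(r) = √2 (l(r) = √(r + (2 - r)) = √2)
C(Y, x) = -3
q = 77 (q = 74 - 1*(-3) = 74 + 3 = 77)
(55 - 102)*q = (55 - 102)*77 = -47*77 = -3619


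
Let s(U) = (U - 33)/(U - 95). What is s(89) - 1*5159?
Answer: -15505/3 ≈ -5168.3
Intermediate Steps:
s(U) = (-33 + U)/(-95 + U)
s(89) - 1*5159 = (-33 + 89)/(-95 + 89) - 1*5159 = 56/(-6) - 5159 = -⅙*56 - 5159 = -28/3 - 5159 = -15505/3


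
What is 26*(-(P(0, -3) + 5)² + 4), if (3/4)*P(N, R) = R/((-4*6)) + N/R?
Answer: -10621/18 ≈ -590.06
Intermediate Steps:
P(N, R) = -R/18 + 4*N/(3*R) (P(N, R) = 4*(R/((-4*6)) + N/R)/3 = 4*(R/(-24) + N/R)/3 = 4*(R*(-1/24) + N/R)/3 = 4*(-R/24 + N/R)/3 = -R/18 + 4*N/(3*R))
26*(-(P(0, -3) + 5)² + 4) = 26*(-((1/18)*(-1*(-3)² + 24*0)/(-3) + 5)² + 4) = 26*(-((1/18)*(-⅓)*(-1*9 + 0) + 5)² + 4) = 26*(-((1/18)*(-⅓)*(-9 + 0) + 5)² + 4) = 26*(-((1/18)*(-⅓)*(-9) + 5)² + 4) = 26*(-(⅙ + 5)² + 4) = 26*(-(31/6)² + 4) = 26*(-1*961/36 + 4) = 26*(-961/36 + 4) = 26*(-817/36) = -10621/18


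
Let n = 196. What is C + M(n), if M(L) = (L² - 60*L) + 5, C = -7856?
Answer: 18805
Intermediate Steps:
M(L) = 5 + L² - 60*L
C + M(n) = -7856 + (5 + 196² - 60*196) = -7856 + (5 + 38416 - 11760) = -7856 + 26661 = 18805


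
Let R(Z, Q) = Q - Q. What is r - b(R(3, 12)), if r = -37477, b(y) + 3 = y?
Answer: -37474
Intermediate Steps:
R(Z, Q) = 0
b(y) = -3 + y
r - b(R(3, 12)) = -37477 - (-3 + 0) = -37477 - 1*(-3) = -37477 + 3 = -37474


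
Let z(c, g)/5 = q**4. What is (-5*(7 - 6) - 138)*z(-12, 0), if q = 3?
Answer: -57915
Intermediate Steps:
z(c, g) = 405 (z(c, g) = 5*3**4 = 5*81 = 405)
(-5*(7 - 6) - 138)*z(-12, 0) = (-5*(7 - 6) - 138)*405 = (-5*1 - 138)*405 = (-5 - 138)*405 = -143*405 = -57915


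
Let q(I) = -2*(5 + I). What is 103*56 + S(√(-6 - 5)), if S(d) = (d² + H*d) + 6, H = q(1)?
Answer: 5763 - 12*I*√11 ≈ 5763.0 - 39.799*I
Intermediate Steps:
q(I) = -10 - 2*I
H = -12 (H = -10 - 2*1 = -10 - 2 = -12)
S(d) = 6 + d² - 12*d (S(d) = (d² - 12*d) + 6 = 6 + d² - 12*d)
103*56 + S(√(-6 - 5)) = 103*56 + (6 + (√(-6 - 5))² - 12*√(-6 - 5)) = 5768 + (6 + (√(-11))² - 12*I*√11) = 5768 + (6 + (I*√11)² - 12*I*√11) = 5768 + (6 - 11 - 12*I*√11) = 5768 + (-5 - 12*I*√11) = 5763 - 12*I*√11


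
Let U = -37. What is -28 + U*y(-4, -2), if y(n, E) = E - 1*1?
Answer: 83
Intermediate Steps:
y(n, E) = -1 + E (y(n, E) = E - 1 = -1 + E)
-28 + U*y(-4, -2) = -28 - 37*(-1 - 2) = -28 - 37*(-3) = -28 + 111 = 83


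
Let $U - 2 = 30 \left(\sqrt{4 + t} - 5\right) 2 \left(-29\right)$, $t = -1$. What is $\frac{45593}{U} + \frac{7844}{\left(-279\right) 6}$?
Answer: $\frac{35355024847}{27889678674} + \frac{19832955 \sqrt{3}}{16660501} \approx 3.3295$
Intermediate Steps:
$U = 8702 - 1740 \sqrt{3}$ ($U = 2 + 30 \left(\sqrt{4 - 1} - 5\right) 2 \left(-29\right) = 2 + 30 \left(\sqrt{3} - 5\right) 2 \left(-29\right) = 2 + 30 \left(-5 + \sqrt{3}\right) 2 \left(-29\right) = 2 + 30 \left(-10 + 2 \sqrt{3}\right) \left(-29\right) = 2 + \left(-300 + 60 \sqrt{3}\right) \left(-29\right) = 2 + \left(8700 - 1740 \sqrt{3}\right) = 8702 - 1740 \sqrt{3} \approx 5688.2$)
$\frac{45593}{U} + \frac{7844}{\left(-279\right) 6} = \frac{45593}{8702 - 1740 \sqrt{3}} + \frac{7844}{\left(-279\right) 6} = \frac{45593}{8702 - 1740 \sqrt{3}} + \frac{7844}{-1674} = \frac{45593}{8702 - 1740 \sqrt{3}} + 7844 \left(- \frac{1}{1674}\right) = \frac{45593}{8702 - 1740 \sqrt{3}} - \frac{3922}{837} = - \frac{3922}{837} + \frac{45593}{8702 - 1740 \sqrt{3}}$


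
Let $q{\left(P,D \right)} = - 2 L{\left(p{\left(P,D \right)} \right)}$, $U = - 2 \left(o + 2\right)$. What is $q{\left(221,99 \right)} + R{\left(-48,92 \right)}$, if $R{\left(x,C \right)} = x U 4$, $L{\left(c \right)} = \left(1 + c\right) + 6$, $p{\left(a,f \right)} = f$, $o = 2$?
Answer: $1324$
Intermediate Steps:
$U = -8$ ($U = - 2 \left(2 + 2\right) = \left(-2\right) 4 = -8$)
$L{\left(c \right)} = 7 + c$
$q{\left(P,D \right)} = -14 - 2 D$ ($q{\left(P,D \right)} = - 2 \left(7 + D\right) = -14 - 2 D$)
$R{\left(x,C \right)} = - 32 x$ ($R{\left(x,C \right)} = x \left(-8\right) 4 = - 8 x 4 = - 32 x$)
$q{\left(221,99 \right)} + R{\left(-48,92 \right)} = \left(-14 - 198\right) - -1536 = \left(-14 - 198\right) + 1536 = -212 + 1536 = 1324$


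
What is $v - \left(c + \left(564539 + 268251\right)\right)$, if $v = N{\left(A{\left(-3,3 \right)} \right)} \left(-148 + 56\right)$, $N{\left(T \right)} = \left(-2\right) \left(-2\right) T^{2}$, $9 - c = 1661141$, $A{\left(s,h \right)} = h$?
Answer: $825030$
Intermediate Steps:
$c = -1661132$ ($c = 9 - 1661141 = -1661132$)
$N{\left(T \right)} = 4 T^{2}$
$v = -3312$ ($v = 4 \cdot 3^{2} \left(-148 + 56\right) = 4 \cdot 9 \left(-92\right) = 36 \left(-92\right) = -3312$)
$v - \left(c + \left(564539 + 268251\right)\right) = -3312 - \left(-1661132 + \left(564539 + 268251\right)\right) = -3312 - \left(-1661132 + 832790\right) = -3312 - -828342 = -3312 + 828342 = 825030$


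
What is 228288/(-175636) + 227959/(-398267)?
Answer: -32739345955/17487505703 ≈ -1.8722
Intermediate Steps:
228288/(-175636) + 227959/(-398267) = 228288*(-1/175636) + 227959*(-1/398267) = -57072/43909 - 227959/398267 = -32739345955/17487505703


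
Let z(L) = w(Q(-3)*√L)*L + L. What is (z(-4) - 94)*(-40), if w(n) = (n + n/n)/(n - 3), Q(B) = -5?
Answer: 442800/109 + 6400*I/109 ≈ 4062.4 + 58.716*I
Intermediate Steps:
w(n) = (1 + n)/(-3 + n) (w(n) = (n + 1)/(-3 + n) = (1 + n)/(-3 + n))
z(L) = L + L*(1 - 5*√L)/(-3 - 5*√L) (z(L) = ((1 - 5*√L)/(-3 - 5*√L))*L + L = L*(1 - 5*√L)/(-3 - 5*√L) + L = L + L*(1 - 5*√L)/(-3 - 5*√L))
(z(-4) - 94)*(-40) = (2*(-4 + 5*(-4)^(3/2))/(3 + 5*√(-4)) - 94)*(-40) = (2*(-4 + 5*(-8*I))/(3 + 5*(2*I)) - 94)*(-40) = (2*(-4 - 40*I)/(3 + 10*I) - 94)*(-40) = (2*((3 - 10*I)/109)*(-4 - 40*I) - 94)*(-40) = (2*(-4 - 40*I)*(3 - 10*I)/109 - 94)*(-40) = (-94 + 2*(-4 - 40*I)*(3 - 10*I)/109)*(-40) = 3760 - 80*(-4 - 40*I)*(3 - 10*I)/109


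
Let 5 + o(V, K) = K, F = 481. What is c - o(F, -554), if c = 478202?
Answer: 478761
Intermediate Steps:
o(V, K) = -5 + K
c - o(F, -554) = 478202 - (-5 - 554) = 478202 - 1*(-559) = 478202 + 559 = 478761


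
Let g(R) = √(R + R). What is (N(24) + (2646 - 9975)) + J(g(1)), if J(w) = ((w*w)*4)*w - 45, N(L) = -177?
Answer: -7551 + 8*√2 ≈ -7539.7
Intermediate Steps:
g(R) = √2*√R (g(R) = √(2*R) = √2*√R)
J(w) = -45 + 4*w³ (J(w) = (w²*4)*w - 45 = (4*w²)*w - 45 = 4*w³ - 45 = -45 + 4*w³)
(N(24) + (2646 - 9975)) + J(g(1)) = (-177 + (2646 - 9975)) + (-45 + 4*(√2*√1)³) = (-177 - 7329) + (-45 + 4*(√2*1)³) = -7506 + (-45 + 4*(√2)³) = -7506 + (-45 + 4*(2*√2)) = -7506 + (-45 + 8*√2) = -7551 + 8*√2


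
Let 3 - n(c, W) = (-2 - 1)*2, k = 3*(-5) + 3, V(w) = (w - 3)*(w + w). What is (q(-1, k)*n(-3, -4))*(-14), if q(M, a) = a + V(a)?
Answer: -43848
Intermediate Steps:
V(w) = 2*w*(-3 + w) (V(w) = (-3 + w)*(2*w) = 2*w*(-3 + w))
k = -12 (k = -15 + 3 = -12)
n(c, W) = 9 (n(c, W) = 3 - (-2 - 1)*2 = 3 - (-3)*2 = 3 - 1*(-6) = 3 + 6 = 9)
q(M, a) = a + 2*a*(-3 + a)
(q(-1, k)*n(-3, -4))*(-14) = (-12*(-5 + 2*(-12))*9)*(-14) = (-12*(-5 - 24)*9)*(-14) = (-12*(-29)*9)*(-14) = (348*9)*(-14) = 3132*(-14) = -43848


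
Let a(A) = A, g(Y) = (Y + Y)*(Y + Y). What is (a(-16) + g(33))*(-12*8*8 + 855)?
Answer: 377580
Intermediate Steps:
g(Y) = 4*Y² (g(Y) = (2*Y)*(2*Y) = 4*Y²)
(a(-16) + g(33))*(-12*8*8 + 855) = (-16 + 4*33²)*(-12*8*8 + 855) = (-16 + 4*1089)*(-96*8 + 855) = (-16 + 4356)*(-768 + 855) = 4340*87 = 377580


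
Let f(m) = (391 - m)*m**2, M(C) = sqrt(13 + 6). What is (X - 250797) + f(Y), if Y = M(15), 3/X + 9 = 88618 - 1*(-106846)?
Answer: -47567492437/195455 - 19*sqrt(19) ≈ -2.4345e+5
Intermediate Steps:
M(C) = sqrt(19)
X = 3/195455 (X = 3/(-9 + (88618 - 1*(-106846))) = 3/(-9 + (88618 + 106846)) = 3/(-9 + 195464) = 3/195455 ≈ 1.5349e-5)
Y = sqrt(19) ≈ 4.3589
f(m) = m**2*(391 - m)
(X - 250797) + f(Y) = (3/195455 - 250797) + (sqrt(19))**2*(391 - sqrt(19)) = -49019527632/195455 + 19*(391 - sqrt(19)) = -49019527632/195455 + (7429 - 19*sqrt(19)) = -47567492437/195455 - 19*sqrt(19)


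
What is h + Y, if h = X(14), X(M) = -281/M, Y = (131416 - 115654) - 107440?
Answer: -1283773/14 ≈ -91698.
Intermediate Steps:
Y = -91678 (Y = 15762 - 107440 = -91678)
h = -281/14 ≈ -20.071
h + Y = -281/14 - 91678 = -1283773/14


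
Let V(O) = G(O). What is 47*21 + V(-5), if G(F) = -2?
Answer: 985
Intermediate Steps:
V(O) = -2
47*21 + V(-5) = 47*21 - 2 = 987 - 2 = 985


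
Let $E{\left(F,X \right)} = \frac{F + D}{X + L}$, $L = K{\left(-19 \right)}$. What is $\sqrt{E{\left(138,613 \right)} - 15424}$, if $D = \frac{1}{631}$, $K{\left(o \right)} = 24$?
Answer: $\frac{3 i \sqrt{5650539434683}}{57421} \approx 124.19 i$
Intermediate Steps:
$L = 24$
$D = \frac{1}{631} \approx 0.0015848$
$E{\left(F,X \right)} = \frac{\frac{1}{631} + F}{24 + X}$ ($E{\left(F,X \right)} = \frac{F + \frac{1}{631}}{X + 24} = \frac{\frac{1}{631} + F}{24 + X}$)
$\sqrt{E{\left(138,613 \right)} - 15424} = \sqrt{\frac{\frac{1}{631} + 138}{24 + 613} - 15424} = \sqrt{\frac{1}{637} \cdot \frac{87079}{631} - 15424} = \sqrt{\frac{87079}{401947} - 15424} = \sqrt{- \frac{6199543449}{401947}} = \frac{3 i \sqrt{5650539434683}}{57421}$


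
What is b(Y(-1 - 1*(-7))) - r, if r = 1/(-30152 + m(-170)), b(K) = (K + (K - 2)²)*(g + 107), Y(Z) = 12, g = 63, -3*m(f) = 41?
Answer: 1723062883/90497 ≈ 19040.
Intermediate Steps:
m(f) = -41/3 (m(f) = -⅓*41 = -41/3)
b(K) = 170*K + 170*(-2 + K)² (b(K) = (K + (K - 2)²)*(63 + 107) = (K + (-2 + K)²)*170 = 170*K + 170*(-2 + K)²)
r = -3/90497 (r = 1/(-30152 - 41/3) = 1/(-90497/3) = -3/90497 ≈ -3.3150e-5)
b(Y(-1 - 1*(-7))) - r = (170*12 + 170*(-2 + 12)²) - 1*(-3/90497) = (2040 + 170*10²) + 3/90497 = (2040 + 170*100) + 3/90497 = (2040 + 17000) + 3/90497 = 19040 + 3/90497 = 1723062883/90497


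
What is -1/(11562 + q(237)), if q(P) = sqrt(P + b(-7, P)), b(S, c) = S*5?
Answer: -5781/66839821 + sqrt(202)/133679642 ≈ -8.6384e-5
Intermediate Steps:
b(S, c) = 5*S
q(P) = sqrt(-35 + P) (q(P) = sqrt(P + 5*(-7)) = sqrt(P - 35) = sqrt(-35 + P))
-1/(11562 + q(237)) = -1/(11562 + sqrt(-35 + 237)) = -1/(11562 + sqrt(202))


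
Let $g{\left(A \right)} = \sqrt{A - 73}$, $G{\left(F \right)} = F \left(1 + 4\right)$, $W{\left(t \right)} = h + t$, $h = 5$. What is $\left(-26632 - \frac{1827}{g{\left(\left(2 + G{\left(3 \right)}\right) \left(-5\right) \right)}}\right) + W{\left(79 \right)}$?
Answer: $-26548 + \frac{1827 i \sqrt{158}}{158} \approx -26548.0 + 145.35 i$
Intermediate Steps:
$W{\left(t \right)} = 5 + t$
$G{\left(F \right)} = 5 F$ ($G{\left(F \right)} = F 5 = 5 F$)
$g{\left(A \right)} = \sqrt{-73 + A}$
$\left(-26632 - \frac{1827}{g{\left(\left(2 + G{\left(3 \right)}\right) \left(-5\right) \right)}}\right) + W{\left(79 \right)} = \left(-26632 - \frac{1827}{\sqrt{-73 + \left(2 + 5 \cdot 3\right) \left(-5\right)}}\right) + \left(5 + 79\right) = \left(-26632 - \frac{1827}{\sqrt{-73 + \left(2 + 15\right) \left(-5\right)}}\right) + 84 = \left(-26632 - \frac{1827}{\sqrt{-73 + 17 \left(-5\right)}}\right) + 84 = \left(-26632 - \frac{1827}{\sqrt{-73 - 85}}\right) + 84 = \left(-26632 - \frac{1827}{\sqrt{-158}}\right) + 84 = \left(-26632 - \frac{1827}{i \sqrt{158}}\right) + 84 = \left(-26632 - 1827 \left(- \frac{i \sqrt{158}}{158}\right)\right) + 84 = \left(-26632 + \frac{1827 i \sqrt{158}}{158}\right) + 84 = -26548 + \frac{1827 i \sqrt{158}}{158}$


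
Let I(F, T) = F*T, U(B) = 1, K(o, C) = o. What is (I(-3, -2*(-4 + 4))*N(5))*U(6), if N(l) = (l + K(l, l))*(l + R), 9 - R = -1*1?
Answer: 0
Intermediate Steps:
R = 10 (R = 9 - (-1) = 9 - 1*(-1) = 9 + 1 = 10)
N(l) = 2*l*(10 + l) (N(l) = (l + l)*(l + 10) = (2*l)*(10 + l) = 2*l*(10 + l))
(I(-3, -2*(-4 + 4))*N(5))*U(6) = ((-(-6)*(-4 + 4))*(2*5*(10 + 5)))*1 = ((-(-6)*0)*(2*5*15))*1 = (-3*0*150)*1 = (0*150)*1 = 0*1 = 0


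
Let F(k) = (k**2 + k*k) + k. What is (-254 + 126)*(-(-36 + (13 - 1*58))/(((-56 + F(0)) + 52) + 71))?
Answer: -10368/67 ≈ -154.75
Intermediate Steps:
F(k) = k + 2*k**2 (F(k) = (k**2 + k**2) + k = 2*k**2 + k = k + 2*k**2)
(-254 + 126)*(-(-36 + (13 - 1*58))/(((-56 + F(0)) + 52) + 71)) = (-254 + 126)*(-(-36 + (13 - 1*58))/(((-56 + 0*(1 + 2*0)) + 52) + 71)) = -(-128)*(-36 + (13 - 58))/(((-56 + 0*(1 + 0)) + 52) + 71) = -(-128)*(-36 - 45)/(((-56 + 0*1) + 52) + 71) = -(-128)*(-81/(((-56 + 0) + 52) + 71)) = -(-128)*(-81/((-56 + 52) + 71)) = -(-128)*(-81/(-4 + 71)) = -(-128)*(-81/67) = -(-128)*(-81*1/67) = -(-128)*(-81)/67 = -128*81/67 = -10368/67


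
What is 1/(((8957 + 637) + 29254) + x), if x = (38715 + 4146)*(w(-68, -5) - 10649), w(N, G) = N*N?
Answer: -1/258198677 ≈ -3.8730e-9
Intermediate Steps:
w(N, G) = N²
x = -258237525 (x = (38715 + 4146)*((-68)² - 10649) = 42861*(4624 - 10649) = 42861*(-6025) = -258237525)
1/(((8957 + 637) + 29254) + x) = 1/(((8957 + 637) + 29254) - 258237525) = 1/((9594 + 29254) - 258237525) = 1/(38848 - 258237525) = 1/(-258198677) = -1/258198677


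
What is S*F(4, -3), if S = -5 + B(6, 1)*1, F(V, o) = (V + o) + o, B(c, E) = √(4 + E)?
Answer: 10 - 2*√5 ≈ 5.5279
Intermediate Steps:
F(V, o) = V + 2*o
S = -5 + √5 (S = -5 + √(4 + 1)*1 = -5 + √5*1 = -5 + √5 ≈ -2.7639)
S*F(4, -3) = (-5 + √5)*(4 + 2*(-3)) = (-5 + √5)*(4 - 6) = (-5 + √5)*(-2) = 10 - 2*√5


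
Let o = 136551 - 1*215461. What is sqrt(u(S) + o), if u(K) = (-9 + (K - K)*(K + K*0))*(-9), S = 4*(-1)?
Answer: I*sqrt(78829) ≈ 280.77*I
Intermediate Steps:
S = -4
o = -78910 (o = 136551 - 215461 = -78910)
u(K) = 81 (u(K) = (-9 + 0*(K + 0))*(-9) = (-9 + 0*K)*(-9) = (-9 + 0)*(-9) = -9*(-9) = 81)
sqrt(u(S) + o) = sqrt(81 - 78910) = sqrt(-78829) = I*sqrt(78829)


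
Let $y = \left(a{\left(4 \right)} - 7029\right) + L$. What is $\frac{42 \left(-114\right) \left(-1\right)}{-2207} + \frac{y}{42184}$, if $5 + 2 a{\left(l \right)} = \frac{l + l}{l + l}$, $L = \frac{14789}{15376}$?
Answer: $- \frac{3344161393461}{1431506953088} \approx -2.3361$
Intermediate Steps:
$L = \frac{14789}{15376}$ ($L = 14789 \cdot \frac{1}{15376} = \frac{14789}{15376} \approx 0.96182$)
$a{\left(l \right)} = -2$ ($a{\left(l \right)} = - \frac{5}{2} + \frac{\left(l + l\right) \frac{1}{l + l}}{2} = - \frac{5}{2} + \frac{2 l \frac{1}{2 l}}{2} = - \frac{5}{2} + \frac{1}{2} \cdot 1 = - \frac{5}{2} + \frac{1}{2} = -2$)
$y = - \frac{108093867}{15376}$ ($y = \left(-2 - 7029\right) + \frac{14789}{15376} = -7031 + \frac{14789}{15376} = - \frac{108093867}{15376} \approx -7030.0$)
$\frac{42 \left(-114\right) \left(-1\right)}{-2207} + \frac{y}{42184} = \frac{42 \left(-114\right) \left(-1\right)}{-2207} - \frac{108093867}{15376 \cdot 42184} = \left(-4788\right) \left(-1\right) \left(- \frac{1}{2207}\right) - \frac{108093867}{648621184} = 4788 \left(- \frac{1}{2207}\right) - \frac{108093867}{648621184} = - \frac{4788}{2207} - \frac{108093867}{648621184} = - \frac{3344161393461}{1431506953088}$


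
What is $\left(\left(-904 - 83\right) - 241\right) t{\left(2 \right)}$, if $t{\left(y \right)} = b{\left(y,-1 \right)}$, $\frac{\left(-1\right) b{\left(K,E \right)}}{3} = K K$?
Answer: $14736$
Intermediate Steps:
$b{\left(K,E \right)} = - 3 K^{2}$ ($b{\left(K,E \right)} = - 3 K K = - 3 K^{2}$)
$t{\left(y \right)} = - 3 y^{2}$
$\left(\left(-904 - 83\right) - 241\right) t{\left(2 \right)} = \left(\left(-904 - 83\right) - 241\right) \left(- 3 \cdot 2^{2}\right) = \left(-987 - 241\right) \left(\left(-3\right) 4\right) = \left(-1228\right) \left(-12\right) = 14736$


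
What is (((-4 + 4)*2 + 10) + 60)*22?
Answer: 1540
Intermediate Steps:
(((-4 + 4)*2 + 10) + 60)*22 = ((0*2 + 10) + 60)*22 = ((0 + 10) + 60)*22 = (10 + 60)*22 = 70*22 = 1540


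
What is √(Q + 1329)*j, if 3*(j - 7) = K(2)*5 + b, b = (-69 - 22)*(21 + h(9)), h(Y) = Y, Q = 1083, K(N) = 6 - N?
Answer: -5378*√67 ≈ -44021.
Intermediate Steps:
b = -2730 (b = (-69 - 22)*(21 + 9) = -91*30 = -2730)
j = -2689/3 (j = 7 + ((6 - 1*2)*5 - 2730)/3 = 7 + ((6 - 2)*5 - 2730)/3 = 7 + (4*5 - 2730)/3 = 7 + (20 - 2730)/3 = 7 + (⅓)*(-2710) = 7 - 2710/3 = -2689/3 ≈ -896.33)
√(Q + 1329)*j = √(1083 + 1329)*(-2689/3) = √2412*(-2689/3) = (6*√67)*(-2689/3) = -5378*√67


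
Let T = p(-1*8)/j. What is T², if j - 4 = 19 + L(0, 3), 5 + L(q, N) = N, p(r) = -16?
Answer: 256/441 ≈ 0.58050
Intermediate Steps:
L(q, N) = -5 + N
j = 21 (j = 4 + (19 + (-5 + 3)) = 4 + (19 - 2) = 4 + 17 = 21)
T = -16/21 ≈ -0.76190
T² = (-16/21)² = 256/441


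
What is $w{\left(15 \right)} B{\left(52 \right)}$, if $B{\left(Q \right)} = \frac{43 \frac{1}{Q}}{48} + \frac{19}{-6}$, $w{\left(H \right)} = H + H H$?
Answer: $- \frac{39305}{52} \approx -755.87$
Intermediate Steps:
$w{\left(H \right)} = H + H^{2}$
$B{\left(Q \right)} = - \frac{19}{6} + \frac{43}{48 Q}$ ($B{\left(Q \right)} = \frac{43}{Q} \frac{1}{48} + 19 \left(- \frac{1}{6}\right) = \frac{43}{48 Q} - \frac{19}{6} = - \frac{19}{6} + \frac{43}{48 Q}$)
$w{\left(15 \right)} B{\left(52 \right)} = 15 \left(1 + 15\right) \frac{43 - 7904}{48 \cdot 52} = 15 \cdot 16 \cdot \frac{1}{48} \cdot \frac{1}{52} \left(43 - 7904\right) = 240 \cdot \frac{1}{48} \cdot \frac{1}{52} \left(-7861\right) = 240 \left(- \frac{7861}{2496}\right) = - \frac{39305}{52}$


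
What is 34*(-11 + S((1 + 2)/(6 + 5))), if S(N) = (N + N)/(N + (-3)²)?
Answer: -372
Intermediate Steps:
S(N) = 2*N/(9 + N) (S(N) = (2*N)/(N + 9) = (2*N)/(9 + N) = 2*N/(9 + N))
34*(-11 + S((1 + 2)/(6 + 5))) = 34*(-11 + 2*((1 + 2)/(6 + 5))/(9 + (1 + 2)/(6 + 5))) = 34*(-11 + 2*(3/11)/(9 + 3/11)) = 34*(-11 + 2*(3/11)/(102/11)) = 34*(-11 + 2*(3/11)*(11/102)) = 34*(-11 + 1/17) = 34*(-186/17) = -372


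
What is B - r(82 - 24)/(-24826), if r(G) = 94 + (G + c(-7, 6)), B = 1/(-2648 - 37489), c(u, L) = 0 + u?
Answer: 5795039/996441162 ≈ 0.0058157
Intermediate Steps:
c(u, L) = u
B = -1/40137 (B = 1/(-40137) = -1/40137 ≈ -2.4915e-5)
r(G) = 87 + G (r(G) = 94 + (G - 7) = 94 + (-7 + G) = 87 + G)
B - r(82 - 24)/(-24826) = -1/40137 - (87 + (82 - 24))/(-24826) = -1/40137 - (87 + 58)*(-1)/24826 = -1/40137 - 145*(-1)/24826 = -1/40137 - 1*(-145/24826) = -1/40137 + 145/24826 = 5795039/996441162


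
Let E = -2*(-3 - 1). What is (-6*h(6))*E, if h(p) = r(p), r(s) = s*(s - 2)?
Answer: -1152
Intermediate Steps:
E = 8 (E = -2*(-4) = 8)
r(s) = s*(-2 + s)
h(p) = p*(-2 + p)
(-6*h(6))*E = -36*(-2 + 6)*8 = -36*4*8 = -6*24*8 = -144*8 = -1152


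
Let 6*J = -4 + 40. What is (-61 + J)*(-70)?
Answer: 3850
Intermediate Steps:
J = 6 (J = (-4 + 40)/6 = (⅙)*36 = 6)
(-61 + J)*(-70) = (-61 + 6)*(-70) = -55*(-70) = 3850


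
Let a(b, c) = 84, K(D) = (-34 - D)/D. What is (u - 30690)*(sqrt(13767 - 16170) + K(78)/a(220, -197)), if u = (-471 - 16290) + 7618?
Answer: 79666/117 - 119499*I*sqrt(267) ≈ 680.91 - 1.9526e+6*I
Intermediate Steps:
u = -9143 (u = -16761 + 7618 = -9143)
K(D) = (-34 - D)/D
(u - 30690)*(sqrt(13767 - 16170) + K(78)/a(220, -197)) = (-9143 - 30690)*(sqrt(13767 - 16170) + ((-34 - 1*78)/78)/84) = -39833*(sqrt(-2403) + ((-34 - 78)/78)*(1/84)) = -39833*(3*I*sqrt(267) + ((1/78)*(-112))*(1/84)) = -39833*(3*I*sqrt(267) - 56/39*1/84) = -39833*(3*I*sqrt(267) - 2/117) = -39833*(-2/117 + 3*I*sqrt(267)) = 79666/117 - 119499*I*sqrt(267)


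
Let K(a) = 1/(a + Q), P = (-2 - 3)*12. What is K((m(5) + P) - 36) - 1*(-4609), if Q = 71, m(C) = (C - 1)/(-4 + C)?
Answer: 96788/21 ≈ 4609.0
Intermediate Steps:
m(C) = (-1 + C)/(-4 + C)
P = -60 (P = -5*12 = -60)
K(a) = 1/(71 + a) (K(a) = 1/(a + 71) = 1/(71 + a))
K((m(5) + P) - 36) - 1*(-4609) = 1/(71 + (((-1 + 5)/(-4 + 5) - 60) - 36)) - 1*(-4609) = 1/(71 + ((4/1 - 60) - 36)) + 4609 = 1/(71 + ((1*4 - 60) - 36)) + 4609 = 1/(71 + ((4 - 60) - 36)) + 4609 = 1/(71 + (-56 - 36)) + 4609 = 1/(71 - 92) + 4609 = 1/(-21) + 4609 = -1/21 + 4609 = 96788/21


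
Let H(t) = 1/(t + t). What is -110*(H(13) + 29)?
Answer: -41525/13 ≈ -3194.2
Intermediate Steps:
H(t) = 1/(2*t)
-110*(H(13) + 29) = -110*((½)/13 + 29) = -110*((½)*(1/13) + 29) = -110*(1/26 + 29) = -110*755/26 = -41525/13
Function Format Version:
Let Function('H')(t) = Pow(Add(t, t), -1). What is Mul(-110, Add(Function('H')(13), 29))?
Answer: Rational(-41525, 13) ≈ -3194.2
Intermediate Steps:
Function('H')(t) = Mul(Rational(1, 2), Pow(t, -1)) (Function('H')(t) = Pow(Mul(2, t), -1) = Mul(Rational(1, 2), Pow(t, -1)))
Mul(-110, Add(Function('H')(13), 29)) = Mul(-110, Add(Mul(Rational(1, 2), Pow(13, -1)), 29)) = Mul(-110, Add(Mul(Rational(1, 2), Rational(1, 13)), 29)) = Mul(-110, Add(Rational(1, 26), 29)) = Mul(-110, Rational(755, 26)) = Rational(-41525, 13)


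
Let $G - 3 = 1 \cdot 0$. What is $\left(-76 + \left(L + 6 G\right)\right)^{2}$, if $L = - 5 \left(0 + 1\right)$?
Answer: $3969$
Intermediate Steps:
$G = 3$ ($G = 3 + 1 \cdot 0 = 3 + 0 = 3$)
$L = -5$ ($L = \left(-5\right) 1 = -5$)
$\left(-76 + \left(L + 6 G\right)\right)^{2} = \left(-76 + \left(-5 + 6 \cdot 3\right)\right)^{2} = \left(-76 + \left(-5 + 18\right)\right)^{2} = \left(-76 + 13\right)^{2} = \left(-63\right)^{2} = 3969$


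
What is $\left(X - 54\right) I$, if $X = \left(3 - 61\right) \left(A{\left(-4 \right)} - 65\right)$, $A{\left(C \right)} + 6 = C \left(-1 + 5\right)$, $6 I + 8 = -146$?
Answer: $-128128$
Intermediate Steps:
$I = - \frac{77}{3}$ ($I = - \frac{4}{3} + \frac{1}{6} \left(-146\right) = - \frac{4}{3} - \frac{73}{3} = - \frac{77}{3} \approx -25.667$)
$A{\left(C \right)} = -6 + 4 C$ ($A{\left(C \right)} = -6 + C \left(-1 + 5\right) = -6 + C 4 = -6 + 4 C$)
$X = 5046$ ($X = \left(3 - 61\right) \left(\left(-6 + 4 \left(-4\right)\right) - 65\right) = - 58 \left(\left(-6 - 16\right) - 65\right) = - 58 \left(-22 - 65\right) = \left(-58\right) \left(-87\right) = 5046$)
$\left(X - 54\right) I = \left(5046 - 54\right) \left(- \frac{77}{3}\right) = 4992 \left(- \frac{77}{3}\right) = -128128$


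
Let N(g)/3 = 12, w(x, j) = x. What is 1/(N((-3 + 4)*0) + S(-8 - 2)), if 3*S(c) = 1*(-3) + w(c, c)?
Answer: 3/95 ≈ 0.031579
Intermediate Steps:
N(g) = 36 (N(g) = 3*12 = 36)
S(c) = -1 + c/3 (S(c) = (1*(-3) + c)/3 = (-3 + c)/3 = -1 + c/3)
1/(N((-3 + 4)*0) + S(-8 - 2)) = 1/(36 + (-1 + (-8 - 2)/3)) = 1/(36 + (-1 + (1/3)*(-10))) = 1/(36 + (-1 - 10/3)) = 1/(36 - 13/3) = 1/(95/3) = 3/95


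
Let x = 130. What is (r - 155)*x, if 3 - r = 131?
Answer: -36790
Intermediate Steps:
r = -128 (r = 3 - 1*131 = 3 - 131 = -128)
(r - 155)*x = (-128 - 155)*130 = -283*130 = -36790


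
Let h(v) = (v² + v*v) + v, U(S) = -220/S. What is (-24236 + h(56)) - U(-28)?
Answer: -125411/7 ≈ -17916.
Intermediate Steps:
h(v) = v + 2*v² (h(v) = (v² + v²) + v = 2*v² + v = v + 2*v²)
(-24236 + h(56)) - U(-28) = (-24236 + 56*(1 + 2*56)) - (-220)/(-28) = (-24236 + 56*(1 + 112)) - (-220)*(-1)/28 = (-24236 + 56*113) - 1*55/7 = (-24236 + 6328) - 55/7 = -17908 - 55/7 = -125411/7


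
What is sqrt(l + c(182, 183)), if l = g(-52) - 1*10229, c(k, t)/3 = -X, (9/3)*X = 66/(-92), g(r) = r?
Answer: I*sqrt(21753078)/46 ≈ 101.39*I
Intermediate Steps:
X = -11/46 (X = (66/(-92))/3 = (66*(-1/92))/3 = (1/3)*(-33/46) = -11/46 ≈ -0.23913)
c(k, t) = 33/46 (c(k, t) = 3*(-1*(-11/46)) = 3*(11/46) = 33/46)
l = -10281 (l = -52 - 1*10229 = -52 - 10229 = -10281)
sqrt(l + c(182, 183)) = sqrt(-10281 + 33/46) = sqrt(-472893/46) = I*sqrt(21753078)/46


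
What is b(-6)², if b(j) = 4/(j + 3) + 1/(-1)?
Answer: 49/9 ≈ 5.4444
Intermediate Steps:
b(j) = -1 + 4/(3 + j) (b(j) = 4/(3 + j) + 1*(-1) = 4/(3 + j) - 1 = -1 + 4/(3 + j))
b(-6)² = ((1 - 1*(-6))/(3 - 6))² = ((1 + 6)/(-3))² = (-⅓*7)² = (-7/3)² = 49/9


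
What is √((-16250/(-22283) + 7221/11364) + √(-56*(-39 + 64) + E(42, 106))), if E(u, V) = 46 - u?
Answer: √(2430743314652181 + 3562355569632008*I*√349)/42204002 ≈ 4.4019 + 4.244*I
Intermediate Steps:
√((-16250/(-22283) + 7221/11364) + √(-56*(-39 + 64) + E(42, 106))) = √((-16250/(-22283) + 7221/11364) + √(-56*(-39 + 64) + (46 - 1*42))) = √((-16250*(-1/22283) + 7221*(1/11364)) + √(-56*25 + (46 - 42))) = √((16250/22283 + 2407/3788) + √(-1400 + 4)) = √(115190181/84408004 + √(-1396)) = √(115190181/84408004 + 2*I*√349)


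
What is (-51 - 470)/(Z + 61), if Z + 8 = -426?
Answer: 521/373 ≈ 1.3968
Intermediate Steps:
Z = -434 (Z = -8 - 426 = -434)
(-51 - 470)/(Z + 61) = (-51 - 470)/(-434 + 61) = -521/(-373) = -521*(-1/373) = 521/373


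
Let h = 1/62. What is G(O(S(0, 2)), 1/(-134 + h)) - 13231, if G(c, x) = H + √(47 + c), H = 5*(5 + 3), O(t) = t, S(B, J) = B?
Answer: -13191 + √47 ≈ -13184.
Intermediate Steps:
h = 1/62 ≈ 0.016129
H = 40 (H = 5*8 = 40)
G(c, x) = 40 + √(47 + c)
G(O(S(0, 2)), 1/(-134 + h)) - 13231 = (40 + √(47 + 0)) - 13231 = (40 + √47) - 13231 = -13191 + √47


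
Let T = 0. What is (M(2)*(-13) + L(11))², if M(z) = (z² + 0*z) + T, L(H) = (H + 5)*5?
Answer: 784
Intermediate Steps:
L(H) = 25 + 5*H (L(H) = (5 + H)*5 = 25 + 5*H)
M(z) = z² (M(z) = (z² + 0*z) + 0 = (z² + 0) + 0 = z² + 0 = z²)
(M(2)*(-13) + L(11))² = (2²*(-13) + (25 + 5*11))² = (4*(-13) + (25 + 55))² = (-52 + 80)² = 28² = 784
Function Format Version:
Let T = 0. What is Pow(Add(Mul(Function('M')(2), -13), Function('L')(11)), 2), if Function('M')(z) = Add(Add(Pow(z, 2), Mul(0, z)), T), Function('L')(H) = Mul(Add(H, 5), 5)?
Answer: 784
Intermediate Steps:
Function('L')(H) = Add(25, Mul(5, H)) (Function('L')(H) = Mul(Add(5, H), 5) = Add(25, Mul(5, H)))
Function('M')(z) = Pow(z, 2) (Function('M')(z) = Add(Add(Pow(z, 2), Mul(0, z)), 0) = Add(Add(Pow(z, 2), 0), 0) = Add(Pow(z, 2), 0) = Pow(z, 2))
Pow(Add(Mul(Function('M')(2), -13), Function('L')(11)), 2) = Pow(Add(Mul(Pow(2, 2), -13), Add(25, Mul(5, 11))), 2) = Pow(Add(Mul(4, -13), Add(25, 55)), 2) = Pow(Add(-52, 80), 2) = Pow(28, 2) = 784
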